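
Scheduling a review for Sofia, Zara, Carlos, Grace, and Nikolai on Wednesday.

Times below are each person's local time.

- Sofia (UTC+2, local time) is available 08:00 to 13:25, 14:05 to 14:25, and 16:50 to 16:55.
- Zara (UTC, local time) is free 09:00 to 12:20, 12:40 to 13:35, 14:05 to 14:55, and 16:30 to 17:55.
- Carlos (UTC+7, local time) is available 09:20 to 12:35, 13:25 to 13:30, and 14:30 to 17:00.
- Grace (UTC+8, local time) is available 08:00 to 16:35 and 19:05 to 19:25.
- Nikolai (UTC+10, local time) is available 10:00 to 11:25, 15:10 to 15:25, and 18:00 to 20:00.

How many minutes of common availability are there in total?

Sofia → UTC: 06:00–11:25, 12:05–12:25, 14:50–14:55.
Zara → UTC: 09:00–12:20, 12:40–13:35, 14:05–14:55, 16:30–17:55.
Carlos → UTC: 02:20–05:35, 06:25–06:30, 07:30–10:00.
Grace → UTC: 00:00–08:35, 11:05–11:25.
Nikolai → UTC: 00:00–01:25, 05:10–05:25, 08:00–10:00.
Sofia ∩ Zara: 09:00–11:25, 12:05–12:20, 14:50–14:55.
Sofia ∩ Zara ∩ Carlos: 09:00–10:00.
Sofia ∩ Zara ∩ Carlos ∩ Grace: (none).
Sofia ∩ Zara ∩ Carlos ∩ Grace ∩ Nikolai: (none).
Total common minutes: 0.

0 minutes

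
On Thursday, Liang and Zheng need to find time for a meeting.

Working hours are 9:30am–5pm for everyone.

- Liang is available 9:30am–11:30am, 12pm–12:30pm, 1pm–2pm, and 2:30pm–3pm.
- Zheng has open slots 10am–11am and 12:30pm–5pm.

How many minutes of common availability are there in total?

Liang ∩ Zheng: 10:00–11:00, 13:00–14:00, 14:30–15:00.
Total common minutes: 60 + 60 + 30 = 150.

150 minutes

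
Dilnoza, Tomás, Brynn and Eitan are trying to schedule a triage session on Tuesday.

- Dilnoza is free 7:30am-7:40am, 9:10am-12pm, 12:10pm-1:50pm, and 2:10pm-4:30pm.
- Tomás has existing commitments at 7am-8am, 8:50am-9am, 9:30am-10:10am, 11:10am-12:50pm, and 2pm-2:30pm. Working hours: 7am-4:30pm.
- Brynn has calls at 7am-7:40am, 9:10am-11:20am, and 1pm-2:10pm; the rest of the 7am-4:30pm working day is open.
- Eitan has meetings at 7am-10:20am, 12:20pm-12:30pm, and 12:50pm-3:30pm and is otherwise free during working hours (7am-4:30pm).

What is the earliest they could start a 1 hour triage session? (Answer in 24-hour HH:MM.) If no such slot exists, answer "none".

15:30

Tomás free within 07:00–16:30: 08:00–08:50, 09:00–09:30, 10:10–11:10, 12:50–14:00, 14:30–16:30.
Brynn free within 07:00–16:30: 07:40–09:10, 11:20–13:00, 14:10–16:30.
Eitan free within 07:00–16:30: 10:20–12:20, 12:30–12:50, 15:30–16:30.
Dilnoza ∩ Tomás: 09:10–09:30, 10:10–11:10, 12:50–13:50, 14:30–16:30.
Dilnoza ∩ Tomás ∩ Brynn: 12:50–13:00, 14:30–16:30.
Dilnoza ∩ Tomás ∩ Brynn ∩ Eitan: 15:30–16:30.
Windows ≥ 60 min: 15:30–16:30.
Earliest such window starts at 15:30.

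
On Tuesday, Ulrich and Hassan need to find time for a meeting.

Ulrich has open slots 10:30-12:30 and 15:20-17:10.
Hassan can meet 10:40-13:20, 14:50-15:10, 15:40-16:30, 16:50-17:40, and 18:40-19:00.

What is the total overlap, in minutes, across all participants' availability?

Ulrich ∩ Hassan: 10:40–12:30, 15:40–16:30, 16:50–17:10.
Total common minutes: 110 + 50 + 20 = 180.

180 minutes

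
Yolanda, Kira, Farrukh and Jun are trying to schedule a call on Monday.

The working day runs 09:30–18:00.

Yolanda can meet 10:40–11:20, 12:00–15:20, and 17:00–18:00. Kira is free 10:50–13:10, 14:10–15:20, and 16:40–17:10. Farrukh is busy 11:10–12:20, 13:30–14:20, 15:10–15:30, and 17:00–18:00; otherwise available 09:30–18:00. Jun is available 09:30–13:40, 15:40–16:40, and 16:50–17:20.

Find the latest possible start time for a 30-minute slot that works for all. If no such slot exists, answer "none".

Farrukh free within 09:30–18:00: 09:30–11:10, 12:20–13:30, 14:20–15:10, 15:30–17:00.
Yolanda ∩ Kira: 10:50–11:20, 12:00–13:10, 14:10–15:20, 17:00–17:10.
Yolanda ∩ Kira ∩ Farrukh: 10:50–11:10, 12:20–13:10, 14:20–15:10.
Yolanda ∩ Kira ∩ Farrukh ∩ Jun: 10:50–11:10, 12:20–13:10.
Windows ≥ 30 min: 12:20–13:10.
Latest start in the last window 12:20–13:10 is 13:10 − 30 min = 12:40.

12:40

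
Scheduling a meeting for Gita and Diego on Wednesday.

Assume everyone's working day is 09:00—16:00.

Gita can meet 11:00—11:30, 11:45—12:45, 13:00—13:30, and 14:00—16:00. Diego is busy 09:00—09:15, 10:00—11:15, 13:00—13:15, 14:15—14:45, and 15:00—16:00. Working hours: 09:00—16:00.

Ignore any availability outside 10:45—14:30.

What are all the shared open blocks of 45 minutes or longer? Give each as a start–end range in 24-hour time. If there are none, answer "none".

Diego free within 09:00–16:00: 09:15–10:00, 11:15–13:00, 13:15–14:15, 14:45–15:00.
Gita ∩ Diego: 11:15–11:30, 11:45–12:45, 13:15–13:30, 14:00–14:15, 14:45–15:00.
Restricted to 10:45–14:30: 11:15–11:30, 11:45–12:45, 13:15–13:30, 14:00–14:15.
Windows ≥ 45 min: 11:45–12:45.

11:45–12:45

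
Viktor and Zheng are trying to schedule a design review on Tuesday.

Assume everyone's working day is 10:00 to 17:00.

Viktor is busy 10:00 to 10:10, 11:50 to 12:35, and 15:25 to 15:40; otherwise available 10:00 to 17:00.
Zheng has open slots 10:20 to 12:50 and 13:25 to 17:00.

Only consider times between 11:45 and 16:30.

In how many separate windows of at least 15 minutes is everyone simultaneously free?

3

Viktor free within 10:00–17:00: 10:10–11:50, 12:35–15:25, 15:40–17:00.
Viktor ∩ Zheng: 10:20–11:50, 12:35–12:50, 13:25–15:25, 15:40–17:00.
Restricted to 11:45–16:30: 11:45–11:50, 12:35–12:50, 13:25–15:25, 15:40–16:30.
Windows ≥ 15 min: 12:35–12:50, 13:25–15:25, 15:40–16:30.
That's 3 windows.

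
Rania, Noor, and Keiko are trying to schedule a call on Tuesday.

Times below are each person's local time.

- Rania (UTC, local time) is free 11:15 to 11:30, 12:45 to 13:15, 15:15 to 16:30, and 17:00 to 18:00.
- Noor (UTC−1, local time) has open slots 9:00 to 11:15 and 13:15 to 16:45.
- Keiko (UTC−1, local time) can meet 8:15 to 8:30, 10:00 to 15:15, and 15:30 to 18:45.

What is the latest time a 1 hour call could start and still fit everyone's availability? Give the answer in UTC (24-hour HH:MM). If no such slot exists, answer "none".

15:15

Rania → UTC: 11:15–11:30, 12:45–13:15, 15:15–16:30, 17:00–18:00.
Noor → UTC: 10:00–12:15, 14:15–17:45.
Keiko → UTC: 09:15–09:30, 11:00–16:15, 16:30–19:45.
Rania ∩ Noor: 11:15–11:30, 15:15–16:30, 17:00–17:45.
Rania ∩ Noor ∩ Keiko: 11:15–11:30, 15:15–16:15, 17:00–17:45.
Windows ≥ 60 min: 15:15–16:15.
Latest start in the last window 15:15–16:15 is 16:15 − 60 min = 15:15.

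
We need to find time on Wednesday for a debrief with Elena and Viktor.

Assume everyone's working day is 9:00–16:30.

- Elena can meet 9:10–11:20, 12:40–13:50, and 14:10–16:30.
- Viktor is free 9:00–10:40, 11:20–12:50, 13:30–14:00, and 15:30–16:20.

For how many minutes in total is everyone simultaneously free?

170 minutes

Elena ∩ Viktor: 09:10–10:40, 12:40–12:50, 13:30–13:50, 15:30–16:20.
Total common minutes: 90 + 10 + 20 + 50 = 170.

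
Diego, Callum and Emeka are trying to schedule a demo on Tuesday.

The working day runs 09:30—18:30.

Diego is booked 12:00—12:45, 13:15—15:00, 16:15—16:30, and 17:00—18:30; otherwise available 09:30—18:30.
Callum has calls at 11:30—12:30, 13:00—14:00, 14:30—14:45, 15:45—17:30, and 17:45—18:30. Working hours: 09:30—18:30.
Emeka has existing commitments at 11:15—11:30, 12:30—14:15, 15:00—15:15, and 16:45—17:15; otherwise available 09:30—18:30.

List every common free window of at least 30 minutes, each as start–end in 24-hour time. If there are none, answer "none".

09:30–11:15, 15:15–15:45

Diego free within 09:30–18:30: 09:30–12:00, 12:45–13:15, 15:00–16:15, 16:30–17:00.
Callum free within 09:30–18:30: 09:30–11:30, 12:30–13:00, 14:00–14:30, 14:45–15:45, 17:30–17:45.
Emeka free within 09:30–18:30: 09:30–11:15, 11:30–12:30, 14:15–15:00, 15:15–16:45, 17:15–18:30.
Diego ∩ Callum: 09:30–11:30, 12:45–13:00, 15:00–15:45.
Diego ∩ Callum ∩ Emeka: 09:30–11:15, 15:15–15:45.
Windows ≥ 30 min: 09:30–11:15, 15:15–15:45.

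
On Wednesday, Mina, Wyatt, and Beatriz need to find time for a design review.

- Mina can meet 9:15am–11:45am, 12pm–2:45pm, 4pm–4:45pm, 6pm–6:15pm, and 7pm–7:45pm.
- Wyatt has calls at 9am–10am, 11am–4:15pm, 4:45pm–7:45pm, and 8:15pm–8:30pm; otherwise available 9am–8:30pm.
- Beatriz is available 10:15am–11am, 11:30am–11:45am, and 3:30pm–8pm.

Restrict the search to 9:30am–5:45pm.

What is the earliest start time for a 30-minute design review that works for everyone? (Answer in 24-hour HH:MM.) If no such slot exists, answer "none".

Wyatt free within 09:00–20:30: 10:00–11:00, 16:15–16:45, 19:45–20:15.
Mina ∩ Wyatt: 10:00–11:00, 16:15–16:45.
Mina ∩ Wyatt ∩ Beatriz: 10:15–11:00, 16:15–16:45.
Restricted to 09:30–17:45: 10:15–11:00, 16:15–16:45.
Windows ≥ 30 min: 10:15–11:00, 16:15–16:45.
Earliest such window starts at 10:15.

10:15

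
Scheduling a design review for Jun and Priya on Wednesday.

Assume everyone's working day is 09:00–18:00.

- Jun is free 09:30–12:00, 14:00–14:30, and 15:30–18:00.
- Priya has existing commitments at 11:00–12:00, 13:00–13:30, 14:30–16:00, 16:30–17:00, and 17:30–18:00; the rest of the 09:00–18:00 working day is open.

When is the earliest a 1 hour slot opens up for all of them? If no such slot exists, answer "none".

Priya free within 09:00–18:00: 09:00–11:00, 12:00–13:00, 13:30–14:30, 16:00–16:30, 17:00–17:30.
Jun ∩ Priya: 09:30–11:00, 14:00–14:30, 16:00–16:30, 17:00–17:30.
Windows ≥ 60 min: 09:30–11:00.
Earliest such window starts at 09:30.

09:30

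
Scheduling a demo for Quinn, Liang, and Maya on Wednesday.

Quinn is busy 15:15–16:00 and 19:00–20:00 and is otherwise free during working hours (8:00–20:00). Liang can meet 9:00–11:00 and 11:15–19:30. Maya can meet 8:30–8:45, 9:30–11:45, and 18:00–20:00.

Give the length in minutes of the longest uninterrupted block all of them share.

Quinn free within 08:00–20:00: 08:00–15:15, 16:00–19:00.
Quinn ∩ Liang: 09:00–11:00, 11:15–15:15, 16:00–19:00.
Quinn ∩ Liang ∩ Maya: 09:30–11:00, 11:15–11:45, 18:00–19:00.
Common window lengths: 90, 30, 60 min; longest is 90.

90 minutes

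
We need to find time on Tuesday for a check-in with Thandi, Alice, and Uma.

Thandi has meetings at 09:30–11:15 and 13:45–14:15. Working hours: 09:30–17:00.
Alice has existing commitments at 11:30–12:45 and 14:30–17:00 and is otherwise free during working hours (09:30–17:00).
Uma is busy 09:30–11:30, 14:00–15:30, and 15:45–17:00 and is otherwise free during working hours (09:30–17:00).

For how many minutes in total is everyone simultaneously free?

Thandi free within 09:30–17:00: 11:15–13:45, 14:15–17:00.
Alice free within 09:30–17:00: 09:30–11:30, 12:45–14:30.
Uma free within 09:30–17:00: 11:30–14:00, 15:30–15:45.
Thandi ∩ Alice: 11:15–11:30, 12:45–13:45, 14:15–14:30.
Thandi ∩ Alice ∩ Uma: 12:45–13:45.
Total common minutes: 60.

60 minutes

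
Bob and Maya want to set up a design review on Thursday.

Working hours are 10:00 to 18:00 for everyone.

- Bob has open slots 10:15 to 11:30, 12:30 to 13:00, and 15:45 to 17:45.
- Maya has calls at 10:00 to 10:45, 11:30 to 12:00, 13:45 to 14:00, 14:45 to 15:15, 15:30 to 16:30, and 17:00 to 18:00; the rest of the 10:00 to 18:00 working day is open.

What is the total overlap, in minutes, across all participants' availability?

105 minutes

Maya free within 10:00–18:00: 10:45–11:30, 12:00–13:45, 14:00–14:45, 15:15–15:30, 16:30–17:00.
Bob ∩ Maya: 10:45–11:30, 12:30–13:00, 16:30–17:00.
Total common minutes: 45 + 30 + 30 = 105.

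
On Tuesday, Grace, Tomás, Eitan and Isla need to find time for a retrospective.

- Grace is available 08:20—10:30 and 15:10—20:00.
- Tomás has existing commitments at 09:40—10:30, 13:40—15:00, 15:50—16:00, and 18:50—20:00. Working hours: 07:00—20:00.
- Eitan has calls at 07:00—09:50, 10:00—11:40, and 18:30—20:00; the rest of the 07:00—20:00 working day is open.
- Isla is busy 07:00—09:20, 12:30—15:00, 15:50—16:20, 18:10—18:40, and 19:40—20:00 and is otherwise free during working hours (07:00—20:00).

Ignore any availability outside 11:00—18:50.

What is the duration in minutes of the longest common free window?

Tomás free within 07:00–20:00: 07:00–09:40, 10:30–13:40, 15:00–15:50, 16:00–18:50.
Eitan free within 07:00–20:00: 09:50–10:00, 11:40–18:30.
Isla free within 07:00–20:00: 09:20–12:30, 15:00–15:50, 16:20–18:10, 18:40–19:40.
Grace ∩ Tomás: 08:20–09:40, 15:10–15:50, 16:00–18:50.
Grace ∩ Tomás ∩ Eitan: 15:10–15:50, 16:00–18:30.
Grace ∩ Tomás ∩ Eitan ∩ Isla: 15:10–15:50, 16:20–18:10.
Restricted to 11:00–18:50: 15:10–15:50, 16:20–18:10.
Common window lengths: 40, 110 min; longest is 110.

110 minutes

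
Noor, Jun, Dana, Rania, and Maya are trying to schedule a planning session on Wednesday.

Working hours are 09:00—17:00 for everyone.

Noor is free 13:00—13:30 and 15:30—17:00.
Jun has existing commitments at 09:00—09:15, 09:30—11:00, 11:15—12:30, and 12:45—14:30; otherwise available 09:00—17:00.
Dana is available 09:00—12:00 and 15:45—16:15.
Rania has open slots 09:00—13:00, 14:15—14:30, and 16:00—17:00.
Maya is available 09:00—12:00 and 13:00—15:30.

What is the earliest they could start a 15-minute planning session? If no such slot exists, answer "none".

none

Jun free within 09:00–17:00: 09:15–09:30, 11:00–11:15, 12:30–12:45, 14:30–17:00.
Noor ∩ Jun: 15:30–17:00.
Noor ∩ Jun ∩ Dana: 15:45–16:15.
Noor ∩ Jun ∩ Dana ∩ Rania: 16:00–16:15.
Noor ∩ Jun ∩ Dana ∩ Rania ∩ Maya: (none).
Windows ≥ 15 min: (none).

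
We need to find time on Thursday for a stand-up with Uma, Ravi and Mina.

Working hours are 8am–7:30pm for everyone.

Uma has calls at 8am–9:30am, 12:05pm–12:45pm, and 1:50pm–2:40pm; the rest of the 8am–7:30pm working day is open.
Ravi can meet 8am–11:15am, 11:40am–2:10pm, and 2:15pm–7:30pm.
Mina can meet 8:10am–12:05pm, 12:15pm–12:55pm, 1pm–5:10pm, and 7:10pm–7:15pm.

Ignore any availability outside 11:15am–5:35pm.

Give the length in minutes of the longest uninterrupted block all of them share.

150 minutes

Uma free within 08:00–19:30: 09:30–12:05, 12:45–13:50, 14:40–19:30.
Uma ∩ Ravi: 09:30–11:15, 11:40–12:05, 12:45–13:50, 14:40–19:30.
Uma ∩ Ravi ∩ Mina: 09:30–11:15, 11:40–12:05, 12:45–12:55, 13:00–13:50, 14:40–17:10, 19:10–19:15.
Restricted to 11:15–17:35: 11:40–12:05, 12:45–12:55, 13:00–13:50, 14:40–17:10.
Common window lengths: 25, 10, 50, 150 min; longest is 150.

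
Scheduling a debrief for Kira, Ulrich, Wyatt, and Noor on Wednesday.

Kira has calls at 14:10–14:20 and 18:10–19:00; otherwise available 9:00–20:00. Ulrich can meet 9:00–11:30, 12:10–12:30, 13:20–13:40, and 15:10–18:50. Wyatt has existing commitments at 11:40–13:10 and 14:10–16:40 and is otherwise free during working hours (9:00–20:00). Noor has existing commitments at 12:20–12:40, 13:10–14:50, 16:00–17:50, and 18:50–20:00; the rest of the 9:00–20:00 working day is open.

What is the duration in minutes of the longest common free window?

150 minutes

Kira free within 09:00–20:00: 09:00–14:10, 14:20–18:10, 19:00–20:00.
Wyatt free within 09:00–20:00: 09:00–11:40, 13:10–14:10, 16:40–20:00.
Noor free within 09:00–20:00: 09:00–12:20, 12:40–13:10, 14:50–16:00, 17:50–18:50.
Kira ∩ Ulrich: 09:00–11:30, 12:10–12:30, 13:20–13:40, 15:10–18:10.
Kira ∩ Ulrich ∩ Wyatt: 09:00–11:30, 13:20–13:40, 16:40–18:10.
Kira ∩ Ulrich ∩ Wyatt ∩ Noor: 09:00–11:30, 17:50–18:10.
Common window lengths: 150, 20 min; longest is 150.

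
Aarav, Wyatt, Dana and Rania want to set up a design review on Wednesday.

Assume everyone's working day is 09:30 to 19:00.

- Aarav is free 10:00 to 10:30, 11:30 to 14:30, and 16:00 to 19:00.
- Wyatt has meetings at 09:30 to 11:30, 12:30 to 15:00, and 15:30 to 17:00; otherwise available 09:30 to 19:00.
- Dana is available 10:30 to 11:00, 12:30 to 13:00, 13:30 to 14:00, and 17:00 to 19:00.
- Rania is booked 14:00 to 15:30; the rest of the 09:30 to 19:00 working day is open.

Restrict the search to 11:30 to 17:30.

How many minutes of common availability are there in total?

Wyatt free within 09:30–19:00: 11:30–12:30, 15:00–15:30, 17:00–19:00.
Rania free within 09:30–19:00: 09:30–14:00, 15:30–19:00.
Aarav ∩ Wyatt: 11:30–12:30, 17:00–19:00.
Aarav ∩ Wyatt ∩ Dana: 17:00–19:00.
Aarav ∩ Wyatt ∩ Dana ∩ Rania: 17:00–19:00.
Restricted to 11:30–17:30: 17:00–17:30.
Total common minutes: 30.

30 minutes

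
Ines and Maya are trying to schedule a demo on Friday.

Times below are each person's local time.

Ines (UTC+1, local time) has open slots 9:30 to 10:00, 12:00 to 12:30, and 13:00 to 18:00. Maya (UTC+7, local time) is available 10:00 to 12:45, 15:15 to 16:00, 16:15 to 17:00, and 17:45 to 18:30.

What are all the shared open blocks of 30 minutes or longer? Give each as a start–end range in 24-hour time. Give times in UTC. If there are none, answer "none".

08:30–09:00, 11:00–11:30

Ines → UTC: 08:30–09:00, 11:00–11:30, 12:00–17:00.
Maya → UTC: 03:00–05:45, 08:15–09:00, 09:15–10:00, 10:45–11:30.
Ines ∩ Maya: 08:30–09:00, 11:00–11:30.
Windows ≥ 30 min: 08:30–09:00, 11:00–11:30.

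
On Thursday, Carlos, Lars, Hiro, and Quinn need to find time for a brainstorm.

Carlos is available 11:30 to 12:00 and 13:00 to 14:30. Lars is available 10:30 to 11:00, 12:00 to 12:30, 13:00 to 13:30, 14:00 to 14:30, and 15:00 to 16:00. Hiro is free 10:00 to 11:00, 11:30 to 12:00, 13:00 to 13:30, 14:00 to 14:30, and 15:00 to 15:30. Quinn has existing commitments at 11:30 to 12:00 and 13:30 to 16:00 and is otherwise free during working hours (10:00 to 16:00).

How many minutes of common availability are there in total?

30 minutes

Quinn free within 10:00–16:00: 10:00–11:30, 12:00–13:30.
Carlos ∩ Lars: 13:00–13:30, 14:00–14:30.
Carlos ∩ Lars ∩ Hiro: 13:00–13:30, 14:00–14:30.
Carlos ∩ Lars ∩ Hiro ∩ Quinn: 13:00–13:30.
Total common minutes: 30.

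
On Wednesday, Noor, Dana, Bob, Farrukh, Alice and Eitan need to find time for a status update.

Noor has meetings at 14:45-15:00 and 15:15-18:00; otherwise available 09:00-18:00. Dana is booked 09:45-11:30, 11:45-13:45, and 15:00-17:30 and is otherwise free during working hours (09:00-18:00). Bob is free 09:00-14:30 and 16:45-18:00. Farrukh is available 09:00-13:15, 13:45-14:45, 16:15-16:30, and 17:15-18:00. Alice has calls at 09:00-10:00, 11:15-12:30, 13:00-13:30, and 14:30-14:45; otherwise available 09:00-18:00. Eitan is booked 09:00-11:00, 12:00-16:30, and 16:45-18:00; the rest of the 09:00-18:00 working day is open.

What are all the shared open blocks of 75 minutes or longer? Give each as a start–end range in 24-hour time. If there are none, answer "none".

Noor free within 09:00–18:00: 09:00–14:45, 15:00–15:15.
Dana free within 09:00–18:00: 09:00–09:45, 11:30–11:45, 13:45–15:00, 17:30–18:00.
Alice free within 09:00–18:00: 10:00–11:15, 12:30–13:00, 13:30–14:30, 14:45–18:00.
Eitan free within 09:00–18:00: 11:00–12:00, 16:30–16:45.
Noor ∩ Dana: 09:00–09:45, 11:30–11:45, 13:45–14:45.
Noor ∩ Dana ∩ Bob: 09:00–09:45, 11:30–11:45, 13:45–14:30.
Noor ∩ Dana ∩ Bob ∩ Farrukh: 09:00–09:45, 11:30–11:45, 13:45–14:30.
Noor ∩ Dana ∩ Bob ∩ Farrukh ∩ Alice: 13:45–14:30.
Noor ∩ Dana ∩ Bob ∩ Farrukh ∩ Alice ∩ Eitan: (none).
Windows ≥ 75 min: (none).

none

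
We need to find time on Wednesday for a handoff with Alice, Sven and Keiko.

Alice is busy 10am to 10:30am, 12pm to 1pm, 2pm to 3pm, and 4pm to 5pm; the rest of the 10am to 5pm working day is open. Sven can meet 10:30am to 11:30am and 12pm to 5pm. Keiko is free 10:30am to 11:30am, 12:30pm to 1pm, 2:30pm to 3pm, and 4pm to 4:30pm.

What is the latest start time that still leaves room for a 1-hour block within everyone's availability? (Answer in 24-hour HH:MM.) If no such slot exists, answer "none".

10:30

Alice free within 10:00–17:00: 10:30–12:00, 13:00–14:00, 15:00–16:00.
Alice ∩ Sven: 10:30–11:30, 13:00–14:00, 15:00–16:00.
Alice ∩ Sven ∩ Keiko: 10:30–11:30.
Windows ≥ 60 min: 10:30–11:30.
Latest start in the last window 10:30–11:30 is 11:30 − 60 min = 10:30.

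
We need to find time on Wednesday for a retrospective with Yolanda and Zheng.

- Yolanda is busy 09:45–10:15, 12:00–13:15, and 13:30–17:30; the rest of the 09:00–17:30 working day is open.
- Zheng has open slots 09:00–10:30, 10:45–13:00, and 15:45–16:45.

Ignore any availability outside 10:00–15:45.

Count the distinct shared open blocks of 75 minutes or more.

Yolanda free within 09:00–17:30: 09:00–09:45, 10:15–12:00, 13:15–13:30.
Yolanda ∩ Zheng: 09:00–09:45, 10:15–10:30, 10:45–12:00.
Restricted to 10:00–15:45: 10:15–10:30, 10:45–12:00.
Windows ≥ 75 min: 10:45–12:00.
That's 1 window.

1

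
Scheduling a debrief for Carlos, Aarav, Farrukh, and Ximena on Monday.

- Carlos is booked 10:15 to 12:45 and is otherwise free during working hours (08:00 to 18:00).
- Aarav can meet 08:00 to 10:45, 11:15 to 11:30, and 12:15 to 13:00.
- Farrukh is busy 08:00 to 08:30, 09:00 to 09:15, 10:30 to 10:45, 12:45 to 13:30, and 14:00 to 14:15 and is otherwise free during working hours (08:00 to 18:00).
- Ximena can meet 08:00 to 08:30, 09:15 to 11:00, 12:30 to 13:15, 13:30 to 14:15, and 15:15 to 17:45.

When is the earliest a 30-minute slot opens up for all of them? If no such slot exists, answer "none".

09:15

Carlos free within 08:00–18:00: 08:00–10:15, 12:45–18:00.
Farrukh free within 08:00–18:00: 08:30–09:00, 09:15–10:30, 10:45–12:45, 13:30–14:00, 14:15–18:00.
Carlos ∩ Aarav: 08:00–10:15, 12:45–13:00.
Carlos ∩ Aarav ∩ Farrukh: 08:30–09:00, 09:15–10:15.
Carlos ∩ Aarav ∩ Farrukh ∩ Ximena: 09:15–10:15.
Windows ≥ 30 min: 09:15–10:15.
Earliest such window starts at 09:15.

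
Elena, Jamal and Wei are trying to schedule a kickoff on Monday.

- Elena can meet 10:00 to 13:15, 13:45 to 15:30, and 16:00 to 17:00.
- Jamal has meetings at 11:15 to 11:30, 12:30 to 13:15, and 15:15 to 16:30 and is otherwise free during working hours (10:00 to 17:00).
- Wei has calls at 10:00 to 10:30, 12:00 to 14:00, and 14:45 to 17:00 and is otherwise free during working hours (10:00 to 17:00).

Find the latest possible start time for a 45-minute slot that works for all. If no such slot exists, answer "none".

Jamal free within 10:00–17:00: 10:00–11:15, 11:30–12:30, 13:15–15:15, 16:30–17:00.
Wei free within 10:00–17:00: 10:30–12:00, 14:00–14:45.
Elena ∩ Jamal: 10:00–11:15, 11:30–12:30, 13:45–15:15, 16:30–17:00.
Elena ∩ Jamal ∩ Wei: 10:30–11:15, 11:30–12:00, 14:00–14:45.
Windows ≥ 45 min: 10:30–11:15, 14:00–14:45.
Latest start in the last window 14:00–14:45 is 14:45 − 45 min = 14:00.

14:00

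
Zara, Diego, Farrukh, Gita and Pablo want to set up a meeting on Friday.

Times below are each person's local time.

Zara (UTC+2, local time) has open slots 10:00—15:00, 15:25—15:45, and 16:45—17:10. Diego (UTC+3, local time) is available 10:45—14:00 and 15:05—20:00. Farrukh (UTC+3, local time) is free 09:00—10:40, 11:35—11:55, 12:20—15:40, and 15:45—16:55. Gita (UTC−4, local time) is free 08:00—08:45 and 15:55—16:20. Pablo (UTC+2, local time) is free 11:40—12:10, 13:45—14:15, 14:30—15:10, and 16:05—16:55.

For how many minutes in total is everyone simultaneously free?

Zara → UTC: 08:00–13:00, 13:25–13:45, 14:45–15:10.
Diego → UTC: 07:45–11:00, 12:05–17:00.
Farrukh → UTC: 06:00–07:40, 08:35–08:55, 09:20–12:40, 12:45–13:55.
Gita → UTC: 12:00–12:45, 19:55–20:20.
Pablo → UTC: 09:40–10:10, 11:45–12:15, 12:30–13:10, 14:05–14:55.
Zara ∩ Diego: 08:00–11:00, 12:05–13:00, 13:25–13:45, 14:45–15:10.
Zara ∩ Diego ∩ Farrukh: 08:35–08:55, 09:20–11:00, 12:05–12:40, 12:45–13:00, 13:25–13:45.
Zara ∩ Diego ∩ Farrukh ∩ Gita: 12:05–12:40.
Zara ∩ Diego ∩ Farrukh ∩ Gita ∩ Pablo: 12:05–12:15, 12:30–12:40.
Total common minutes: 10 + 10 = 20.

20 minutes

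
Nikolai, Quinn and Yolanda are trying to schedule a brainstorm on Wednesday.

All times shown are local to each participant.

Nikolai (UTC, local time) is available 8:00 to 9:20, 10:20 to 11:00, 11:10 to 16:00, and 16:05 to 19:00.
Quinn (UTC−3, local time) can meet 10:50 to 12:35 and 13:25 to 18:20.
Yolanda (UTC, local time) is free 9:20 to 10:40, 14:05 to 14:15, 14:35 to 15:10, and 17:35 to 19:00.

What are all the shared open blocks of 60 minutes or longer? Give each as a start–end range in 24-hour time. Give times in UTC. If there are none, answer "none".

17:35–19:00

Nikolai → UTC: 08:00–09:20, 10:20–11:00, 11:10–16:00, 16:05–19:00.
Quinn → UTC: 13:50–15:35, 16:25–21:20.
Yolanda → UTC: 09:20–10:40, 14:05–14:15, 14:35–15:10, 17:35–19:00.
Nikolai ∩ Quinn: 13:50–15:35, 16:25–19:00.
Nikolai ∩ Quinn ∩ Yolanda: 14:05–14:15, 14:35–15:10, 17:35–19:00.
Windows ≥ 60 min: 17:35–19:00.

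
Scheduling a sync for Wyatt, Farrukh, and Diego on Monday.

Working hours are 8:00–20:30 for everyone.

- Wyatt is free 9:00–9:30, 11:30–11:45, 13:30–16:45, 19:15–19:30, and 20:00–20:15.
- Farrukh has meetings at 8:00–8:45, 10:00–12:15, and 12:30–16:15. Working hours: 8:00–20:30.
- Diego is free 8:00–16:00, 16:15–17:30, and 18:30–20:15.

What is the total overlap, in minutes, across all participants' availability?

90 minutes

Farrukh free within 08:00–20:30: 08:45–10:00, 12:15–12:30, 16:15–20:30.
Wyatt ∩ Farrukh: 09:00–09:30, 16:15–16:45, 19:15–19:30, 20:00–20:15.
Wyatt ∩ Farrukh ∩ Diego: 09:00–09:30, 16:15–16:45, 19:15–19:30, 20:00–20:15.
Total common minutes: 30 + 30 + 15 + 15 = 90.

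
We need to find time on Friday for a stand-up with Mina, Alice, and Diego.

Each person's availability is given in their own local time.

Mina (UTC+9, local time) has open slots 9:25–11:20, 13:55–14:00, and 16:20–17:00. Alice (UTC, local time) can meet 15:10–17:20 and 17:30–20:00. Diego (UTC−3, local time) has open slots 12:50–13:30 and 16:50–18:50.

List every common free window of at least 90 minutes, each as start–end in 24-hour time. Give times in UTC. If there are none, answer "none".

none

Mina → UTC: 00:25–02:20, 04:55–05:00, 07:20–08:00.
Alice → UTC: 15:10–17:20, 17:30–20:00.
Diego → UTC: 15:50–16:30, 19:50–21:50.
Mina ∩ Alice: (none).
Mina ∩ Alice ∩ Diego: (none).
Windows ≥ 90 min: (none).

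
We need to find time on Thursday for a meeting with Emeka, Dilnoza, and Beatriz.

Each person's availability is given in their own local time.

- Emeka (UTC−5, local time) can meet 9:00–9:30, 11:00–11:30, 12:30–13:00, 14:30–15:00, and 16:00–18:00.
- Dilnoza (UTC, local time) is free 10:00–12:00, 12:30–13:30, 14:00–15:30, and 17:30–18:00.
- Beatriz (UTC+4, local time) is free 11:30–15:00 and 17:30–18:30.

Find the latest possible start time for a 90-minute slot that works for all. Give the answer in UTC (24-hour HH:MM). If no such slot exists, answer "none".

Emeka → UTC: 14:00–14:30, 16:00–16:30, 17:30–18:00, 19:30–20:00, 21:00–23:00.
Dilnoza → UTC: 10:00–12:00, 12:30–13:30, 14:00–15:30, 17:30–18:00.
Beatriz → UTC: 07:30–11:00, 13:30–14:30.
Emeka ∩ Dilnoza: 14:00–14:30, 17:30–18:00.
Emeka ∩ Dilnoza ∩ Beatriz: 14:00–14:30.
Windows ≥ 90 min: (none).

none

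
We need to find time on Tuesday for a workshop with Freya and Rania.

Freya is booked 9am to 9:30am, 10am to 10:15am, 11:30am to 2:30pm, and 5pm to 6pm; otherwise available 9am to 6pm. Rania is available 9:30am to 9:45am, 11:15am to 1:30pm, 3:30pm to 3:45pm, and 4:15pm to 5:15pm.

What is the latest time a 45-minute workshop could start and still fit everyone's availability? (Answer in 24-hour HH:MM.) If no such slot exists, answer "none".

Freya free within 09:00–18:00: 09:30–10:00, 10:15–11:30, 14:30–17:00.
Freya ∩ Rania: 09:30–09:45, 11:15–11:30, 15:30–15:45, 16:15–17:00.
Windows ≥ 45 min: 16:15–17:00.
Latest start in the last window 16:15–17:00 is 17:00 − 45 min = 16:15.

16:15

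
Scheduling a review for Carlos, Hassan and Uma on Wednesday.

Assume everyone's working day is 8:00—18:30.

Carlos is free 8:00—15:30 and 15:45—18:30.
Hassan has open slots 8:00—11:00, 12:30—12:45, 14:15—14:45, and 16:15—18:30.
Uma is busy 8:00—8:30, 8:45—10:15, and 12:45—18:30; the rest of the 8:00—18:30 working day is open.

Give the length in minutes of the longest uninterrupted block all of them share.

45 minutes

Uma free within 08:00–18:30: 08:30–08:45, 10:15–12:45.
Carlos ∩ Hassan: 08:00–11:00, 12:30–12:45, 14:15–14:45, 16:15–18:30.
Carlos ∩ Hassan ∩ Uma: 08:30–08:45, 10:15–11:00, 12:30–12:45.
Common window lengths: 15, 45, 15 min; longest is 45.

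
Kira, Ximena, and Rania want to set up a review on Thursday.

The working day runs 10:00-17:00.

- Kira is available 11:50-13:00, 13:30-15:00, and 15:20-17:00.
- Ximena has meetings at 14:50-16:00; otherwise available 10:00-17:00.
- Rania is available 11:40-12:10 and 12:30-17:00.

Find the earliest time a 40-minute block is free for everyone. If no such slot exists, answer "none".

Ximena free within 10:00–17:00: 10:00–14:50, 16:00–17:00.
Kira ∩ Ximena: 11:50–13:00, 13:30–14:50, 16:00–17:00.
Kira ∩ Ximena ∩ Rania: 11:50–12:10, 12:30–13:00, 13:30–14:50, 16:00–17:00.
Windows ≥ 40 min: 13:30–14:50, 16:00–17:00.
Earliest such window starts at 13:30.

13:30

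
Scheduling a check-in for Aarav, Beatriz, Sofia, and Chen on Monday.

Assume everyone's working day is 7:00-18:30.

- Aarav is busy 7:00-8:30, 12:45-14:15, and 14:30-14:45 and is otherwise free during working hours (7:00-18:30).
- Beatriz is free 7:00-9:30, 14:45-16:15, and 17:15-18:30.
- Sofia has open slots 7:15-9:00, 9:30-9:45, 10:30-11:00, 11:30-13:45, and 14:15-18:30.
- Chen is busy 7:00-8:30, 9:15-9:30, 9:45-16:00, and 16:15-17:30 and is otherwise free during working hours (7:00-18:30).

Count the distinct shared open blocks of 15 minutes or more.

3

Aarav free within 07:00–18:30: 08:30–12:45, 14:15–14:30, 14:45–18:30.
Chen free within 07:00–18:30: 08:30–09:15, 09:30–09:45, 16:00–16:15, 17:30–18:30.
Aarav ∩ Beatriz: 08:30–09:30, 14:45–16:15, 17:15–18:30.
Aarav ∩ Beatriz ∩ Sofia: 08:30–09:00, 14:45–16:15, 17:15–18:30.
Aarav ∩ Beatriz ∩ Sofia ∩ Chen: 08:30–09:00, 16:00–16:15, 17:30–18:30.
Windows ≥ 15 min: 08:30–09:00, 16:00–16:15, 17:30–18:30.
That's 3 windows.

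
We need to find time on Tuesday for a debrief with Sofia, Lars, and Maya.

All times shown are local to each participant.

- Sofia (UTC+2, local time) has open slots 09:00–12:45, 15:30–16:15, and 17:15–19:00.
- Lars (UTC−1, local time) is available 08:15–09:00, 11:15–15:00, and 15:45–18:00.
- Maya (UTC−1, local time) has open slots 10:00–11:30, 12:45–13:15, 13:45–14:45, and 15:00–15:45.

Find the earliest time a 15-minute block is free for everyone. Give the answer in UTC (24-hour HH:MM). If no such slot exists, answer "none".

Sofia → UTC: 07:00–10:45, 13:30–14:15, 15:15–17:00.
Lars → UTC: 09:15–10:00, 12:15–16:00, 16:45–19:00.
Maya → UTC: 11:00–12:30, 13:45–14:15, 14:45–15:45, 16:00–16:45.
Sofia ∩ Lars: 09:15–10:00, 13:30–14:15, 15:15–16:00, 16:45–17:00.
Sofia ∩ Lars ∩ Maya: 13:45–14:15, 15:15–15:45.
Windows ≥ 15 min: 13:45–14:15, 15:15–15:45.
Earliest such window starts at 13:45.

13:45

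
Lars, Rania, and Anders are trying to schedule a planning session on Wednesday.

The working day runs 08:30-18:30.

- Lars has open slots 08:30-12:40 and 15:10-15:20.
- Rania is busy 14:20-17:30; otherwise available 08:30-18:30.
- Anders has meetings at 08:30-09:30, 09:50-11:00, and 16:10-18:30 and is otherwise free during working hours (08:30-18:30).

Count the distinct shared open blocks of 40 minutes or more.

Rania free within 08:30–18:30: 08:30–14:20, 17:30–18:30.
Anders free within 08:30–18:30: 09:30–09:50, 11:00–16:10.
Lars ∩ Rania: 08:30–12:40.
Lars ∩ Rania ∩ Anders: 09:30–09:50, 11:00–12:40.
Windows ≥ 40 min: 11:00–12:40.
That's 1 window.

1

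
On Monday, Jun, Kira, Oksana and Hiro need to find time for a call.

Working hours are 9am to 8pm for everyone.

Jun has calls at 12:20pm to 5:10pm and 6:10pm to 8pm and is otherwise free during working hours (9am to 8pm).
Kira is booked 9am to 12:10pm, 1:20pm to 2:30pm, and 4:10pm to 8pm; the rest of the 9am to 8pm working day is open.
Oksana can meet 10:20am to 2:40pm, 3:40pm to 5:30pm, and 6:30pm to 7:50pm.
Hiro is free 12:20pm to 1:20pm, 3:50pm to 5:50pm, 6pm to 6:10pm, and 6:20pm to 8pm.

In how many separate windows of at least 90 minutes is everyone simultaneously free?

Jun free within 09:00–20:00: 09:00–12:20, 17:10–18:10.
Kira free within 09:00–20:00: 12:10–13:20, 14:30–16:10.
Jun ∩ Kira: 12:10–12:20.
Jun ∩ Kira ∩ Oksana: 12:10–12:20.
Jun ∩ Kira ∩ Oksana ∩ Hiro: (none).
Windows ≥ 90 min: (none).
That's 0 windows.

0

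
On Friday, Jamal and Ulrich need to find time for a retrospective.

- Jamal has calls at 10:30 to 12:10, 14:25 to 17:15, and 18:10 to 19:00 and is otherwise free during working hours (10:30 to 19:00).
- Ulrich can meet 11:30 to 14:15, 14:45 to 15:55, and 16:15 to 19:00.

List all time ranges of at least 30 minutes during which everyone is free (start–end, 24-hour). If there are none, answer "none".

Jamal free within 10:30–19:00: 12:10–14:25, 17:15–18:10.
Jamal ∩ Ulrich: 12:10–14:15, 17:15–18:10.
Windows ≥ 30 min: 12:10–14:15, 17:15–18:10.

12:10–14:15, 17:15–18:10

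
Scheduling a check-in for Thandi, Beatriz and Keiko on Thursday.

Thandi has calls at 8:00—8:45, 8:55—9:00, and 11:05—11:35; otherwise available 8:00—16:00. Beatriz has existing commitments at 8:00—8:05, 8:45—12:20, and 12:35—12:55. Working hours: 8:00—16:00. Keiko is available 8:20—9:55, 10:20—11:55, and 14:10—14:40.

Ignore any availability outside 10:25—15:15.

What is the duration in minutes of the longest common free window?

Thandi free within 08:00–16:00: 08:45–08:55, 09:00–11:05, 11:35–16:00.
Beatriz free within 08:00–16:00: 08:05–08:45, 12:20–12:35, 12:55–16:00.
Thandi ∩ Beatriz: 12:20–12:35, 12:55–16:00.
Thandi ∩ Beatriz ∩ Keiko: 14:10–14:40.
Restricted to 10:25–15:15: 14:10–14:40.
Single common window of 30 minutes.

30 minutes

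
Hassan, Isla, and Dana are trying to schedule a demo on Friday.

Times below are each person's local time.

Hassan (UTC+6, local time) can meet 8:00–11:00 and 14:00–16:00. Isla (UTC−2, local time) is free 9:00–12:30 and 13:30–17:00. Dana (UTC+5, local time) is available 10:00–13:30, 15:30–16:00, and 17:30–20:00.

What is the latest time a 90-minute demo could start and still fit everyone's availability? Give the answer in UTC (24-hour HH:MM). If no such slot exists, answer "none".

Hassan → UTC: 02:00–05:00, 08:00–10:00.
Isla → UTC: 11:00–14:30, 15:30–19:00.
Dana → UTC: 05:00–08:30, 10:30–11:00, 12:30–15:00.
Hassan ∩ Isla: (none).
Hassan ∩ Isla ∩ Dana: (none).
Windows ≥ 90 min: (none).

none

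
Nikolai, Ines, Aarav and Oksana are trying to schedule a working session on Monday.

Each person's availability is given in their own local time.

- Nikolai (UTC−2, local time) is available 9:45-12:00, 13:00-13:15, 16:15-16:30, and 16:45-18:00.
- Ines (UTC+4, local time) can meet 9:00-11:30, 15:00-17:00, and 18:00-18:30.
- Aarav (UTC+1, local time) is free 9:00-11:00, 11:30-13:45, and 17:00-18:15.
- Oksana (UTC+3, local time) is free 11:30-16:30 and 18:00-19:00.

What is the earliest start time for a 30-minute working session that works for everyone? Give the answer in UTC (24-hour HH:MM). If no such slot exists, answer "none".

11:45

Nikolai → UTC: 11:45–14:00, 15:00–15:15, 18:15–18:30, 18:45–20:00.
Ines → UTC: 05:00–07:30, 11:00–13:00, 14:00–14:30.
Aarav → UTC: 08:00–10:00, 10:30–12:45, 16:00–17:15.
Oksana → UTC: 08:30–13:30, 15:00–16:00.
Nikolai ∩ Ines: 11:45–13:00.
Nikolai ∩ Ines ∩ Aarav: 11:45–12:45.
Nikolai ∩ Ines ∩ Aarav ∩ Oksana: 11:45–12:45.
Windows ≥ 30 min: 11:45–12:45.
Earliest such window starts at 11:45.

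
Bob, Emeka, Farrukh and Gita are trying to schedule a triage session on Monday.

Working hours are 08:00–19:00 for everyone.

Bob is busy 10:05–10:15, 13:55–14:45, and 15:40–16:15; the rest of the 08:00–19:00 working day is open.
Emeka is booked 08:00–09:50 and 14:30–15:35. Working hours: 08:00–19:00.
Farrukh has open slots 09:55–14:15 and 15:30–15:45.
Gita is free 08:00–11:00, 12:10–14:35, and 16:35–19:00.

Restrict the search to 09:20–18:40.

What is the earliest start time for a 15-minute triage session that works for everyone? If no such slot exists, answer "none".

10:15

Bob free within 08:00–19:00: 08:00–10:05, 10:15–13:55, 14:45–15:40, 16:15–19:00.
Emeka free within 08:00–19:00: 09:50–14:30, 15:35–19:00.
Bob ∩ Emeka: 09:50–10:05, 10:15–13:55, 15:35–15:40, 16:15–19:00.
Bob ∩ Emeka ∩ Farrukh: 09:55–10:05, 10:15–13:55, 15:35–15:40.
Bob ∩ Emeka ∩ Farrukh ∩ Gita: 09:55–10:05, 10:15–11:00, 12:10–13:55.
Restricted to 09:20–18:40: 09:55–10:05, 10:15–11:00, 12:10–13:55.
Windows ≥ 15 min: 10:15–11:00, 12:10–13:55.
Earliest such window starts at 10:15.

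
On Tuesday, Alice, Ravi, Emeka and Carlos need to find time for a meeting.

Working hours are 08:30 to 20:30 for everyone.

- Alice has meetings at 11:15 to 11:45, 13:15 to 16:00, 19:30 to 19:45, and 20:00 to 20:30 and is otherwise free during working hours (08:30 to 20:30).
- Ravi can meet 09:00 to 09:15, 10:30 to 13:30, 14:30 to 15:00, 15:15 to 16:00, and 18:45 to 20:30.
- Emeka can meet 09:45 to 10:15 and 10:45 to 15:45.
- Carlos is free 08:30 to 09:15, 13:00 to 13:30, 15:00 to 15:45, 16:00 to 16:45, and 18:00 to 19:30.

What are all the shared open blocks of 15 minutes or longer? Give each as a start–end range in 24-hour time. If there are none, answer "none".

Alice free within 08:30–20:30: 08:30–11:15, 11:45–13:15, 16:00–19:30, 19:45–20:00.
Alice ∩ Ravi: 09:00–09:15, 10:30–11:15, 11:45–13:15, 18:45–19:30, 19:45–20:00.
Alice ∩ Ravi ∩ Emeka: 10:45–11:15, 11:45–13:15.
Alice ∩ Ravi ∩ Emeka ∩ Carlos: 13:00–13:15.
Windows ≥ 15 min: 13:00–13:15.

13:00–13:15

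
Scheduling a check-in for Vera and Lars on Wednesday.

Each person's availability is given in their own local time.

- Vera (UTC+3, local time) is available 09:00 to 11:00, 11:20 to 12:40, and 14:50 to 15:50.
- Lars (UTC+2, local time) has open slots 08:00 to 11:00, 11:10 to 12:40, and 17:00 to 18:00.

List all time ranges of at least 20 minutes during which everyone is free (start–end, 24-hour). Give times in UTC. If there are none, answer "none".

Vera → UTC: 06:00–08:00, 08:20–09:40, 11:50–12:50.
Lars → UTC: 06:00–09:00, 09:10–10:40, 15:00–16:00.
Vera ∩ Lars: 06:00–08:00, 08:20–09:00, 09:10–09:40.
Windows ≥ 20 min: 06:00–08:00, 08:20–09:00, 09:10–09:40.

06:00–08:00, 08:20–09:00, 09:10–09:40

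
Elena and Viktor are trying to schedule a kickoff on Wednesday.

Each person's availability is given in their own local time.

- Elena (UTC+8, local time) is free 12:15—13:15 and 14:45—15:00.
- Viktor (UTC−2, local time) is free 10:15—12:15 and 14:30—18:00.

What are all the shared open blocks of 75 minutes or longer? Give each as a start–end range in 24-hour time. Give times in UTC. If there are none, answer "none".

none

Elena → UTC: 04:15–05:15, 06:45–07:00.
Viktor → UTC: 12:15–14:15, 16:30–20:00.
Elena ∩ Viktor: (none).
Windows ≥ 75 min: (none).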